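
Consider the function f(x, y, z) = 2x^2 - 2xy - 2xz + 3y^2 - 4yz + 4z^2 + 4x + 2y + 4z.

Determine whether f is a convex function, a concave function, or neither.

f is quadratic, so its Hessian is the constant matrix H = [[4, -2, -2], [-2, 6, -4], [-2, -4, 8]].
Leading principal minors: 4, 20, 40.
All positive ⇒ H ≻ 0 ⇒ convex.

convex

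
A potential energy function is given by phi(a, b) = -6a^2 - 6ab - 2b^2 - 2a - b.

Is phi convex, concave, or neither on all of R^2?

concave

phi is quadratic, so its Hessian is the constant matrix H = [[-12, -6], [-6, -4]].
det(H) = 12, tr(H) = -16.
det(H) > 0 and tr(H) < 0, so H is negative definite everywhere: concave.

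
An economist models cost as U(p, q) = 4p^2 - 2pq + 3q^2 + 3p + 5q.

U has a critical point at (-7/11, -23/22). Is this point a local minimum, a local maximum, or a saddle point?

local minimum

The Hessian of U is constant: H = [[8, -2], [-2, 6]].
det(H) = 8·6 − (-2)² = 44.
det(H) > 0 and tr(H) = 14 > 0, so H is positive definite and the point is a local minimum.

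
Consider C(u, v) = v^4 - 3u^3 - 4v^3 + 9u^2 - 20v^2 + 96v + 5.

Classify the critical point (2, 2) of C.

The mixed partial ∂²C/∂u∂v is 0, so the Hessian at any point is diag(C_uu, C_vv) = diag(18(-u + 1), 4(3v^2 - 6v - 10)).
At (2, 2): H = diag(-18, -40).
Both eigenvalues are negative, so H is negative definite: a local maximum.

local maximum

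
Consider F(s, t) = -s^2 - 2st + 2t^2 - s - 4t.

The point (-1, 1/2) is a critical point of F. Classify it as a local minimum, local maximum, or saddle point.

The Hessian of F is constant: H = [[-2, -2], [-2, 4]].
det(H) = (-2)·4 − (-2)² = -12.
Since det(H) < 0, H is indefinite and the critical point is a saddle point.

saddle point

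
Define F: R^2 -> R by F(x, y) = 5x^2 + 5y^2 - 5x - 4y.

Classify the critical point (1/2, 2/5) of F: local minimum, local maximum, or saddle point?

The Hessian of F is constant: H = [[10, 0], [0, 10]].
det(H) = 10·10 − 0² = 100.
det(H) > 0 and tr(H) = 20 > 0, so H is positive definite and the point is a local minimum.

local minimum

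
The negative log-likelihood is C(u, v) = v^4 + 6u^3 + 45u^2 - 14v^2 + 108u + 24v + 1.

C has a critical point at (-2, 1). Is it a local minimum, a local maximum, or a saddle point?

saddle point

The mixed partial ∂²C/∂u∂v is 0, so the Hessian at any point is diag(C_uu, C_vv) = diag(18(2u + 5), 4(3v^2 - 7)).
At (-2, 1): H = diag(18, -16).
The eigenvalues have opposite signs, so H is indefinite: a saddle point.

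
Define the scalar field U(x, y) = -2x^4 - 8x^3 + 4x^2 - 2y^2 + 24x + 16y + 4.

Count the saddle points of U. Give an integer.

1

U separates as a function of x plus a function of y, so ∇U=0 decouples.
∂U/∂x = -8(x - 1)(x + 1)(x + 3) = 0 at x ∈ {-3, -1, 1}; ∂U/∂y = -4(y - 4) = 0 at y ∈ {4}.
The Hessian is diagonal: diag(U_xx, U_yy). Second derivatives: U_xx(-3)=-64, U_xx(-1)=32, U_xx(1)=-64; U_yy(4)=-4.
Saddle points occur where the two diagonal entries have opposite signs: (-1, 4). Count: 1.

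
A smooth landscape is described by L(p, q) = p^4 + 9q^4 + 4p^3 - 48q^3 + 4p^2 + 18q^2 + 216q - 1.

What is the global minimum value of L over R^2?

L(p,q) separates as A(p) + B(q) − 1, so its minimum is min A + min B − 1.
A'(p) = 4p(p + 1)(p + 2) vanishes at p ∈ {-2, -1, 0}; B'(q) = 36(q - 3)(q - 2)(q + 1) vanishes at q ∈ {-1, 2, 3}.
Local minima of A (where A''>0): A(-2)=0, A(0)=0. Local minima of B: B(-1)=-141, B(3)=243.
So the global minimum of L is A(-2) + B(-1) − 1 = 0 − 141 − 1 = -142, attained at (-2, -1).

-142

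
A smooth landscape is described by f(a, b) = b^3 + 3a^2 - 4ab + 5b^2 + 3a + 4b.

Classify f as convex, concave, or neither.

neither

The term b^3 is cubic, so the Hessian is not constant.
∂²f/∂b² = 6b + 10, which takes both signs as b varies (negative for sufficiently negative b). A diagonal entry of the Hessian changing sign means the Hessian is neither positive- nor negative-semidefinite on all of R^2.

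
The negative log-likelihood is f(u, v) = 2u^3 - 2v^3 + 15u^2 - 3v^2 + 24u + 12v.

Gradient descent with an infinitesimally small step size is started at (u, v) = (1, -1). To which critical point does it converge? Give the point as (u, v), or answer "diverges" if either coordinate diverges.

f is separable, so gradient descent decouples: u follows -∂f/∂u, v follows -∂f/∂v.
∂f/∂u = 6(u + 1)(u + 4); at u=1 this is 60, so u decreases.
∂f/∂v = -6(v - 1)(v + 2); at v=-1 this is 12, so v decreases.
u converges to its nearest critical value -1 (a local min of the u-part); v converges to -2. The iterate converges to (-1, -2).

(-1, -2)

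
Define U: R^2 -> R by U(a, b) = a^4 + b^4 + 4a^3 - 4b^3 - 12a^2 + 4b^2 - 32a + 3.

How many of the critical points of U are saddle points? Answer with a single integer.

U separates as a function of a plus a function of b, so ∇U=0 decouples.
∂U/∂a = 4(a - 2)(a + 1)(a + 4) = 0 at a ∈ {-4, -1, 2}; ∂U/∂b = 4b(b - 2)(b - 1) = 0 at b ∈ {0, 1, 2}.
The Hessian is diagonal: diag(U_aa, U_bb). Second derivatives: U_aa(-4)=72, U_aa(-1)=-36, U_aa(2)=72; U_bb(0)=8, U_bb(1)=-4, U_bb(2)=8.
Saddle points occur where the two diagonal entries have opposite signs: (-4, 1), (-1, 0), (-1, 2), (2, 1). Count: 4.

4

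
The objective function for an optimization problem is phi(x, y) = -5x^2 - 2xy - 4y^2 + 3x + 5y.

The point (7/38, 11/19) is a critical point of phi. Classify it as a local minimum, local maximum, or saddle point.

The Hessian of phi is constant: H = [[-10, -2], [-2, -8]].
det(H) = (-10)·(-8) − (-2)² = 76.
det(H) > 0 and tr(H) = -18 < 0, so H is negative definite and the point is a local maximum.

local maximum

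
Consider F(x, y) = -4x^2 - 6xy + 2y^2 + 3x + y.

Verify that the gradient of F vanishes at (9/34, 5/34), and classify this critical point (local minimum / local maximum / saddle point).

∇F = (-8x - 6y + 3, -6x + 4y + 1); substituting (9/34, 5/34) gives ∇F = (0, 0), so (9/34, 5/34) is indeed a critical point.
The Hessian of F is constant: H = [[-8, -6], [-6, 4]].
det(H) = (-8)·4 − (-6)² = -68.
Since det(H) < 0, H is indefinite and the critical point is a saddle point.

saddle point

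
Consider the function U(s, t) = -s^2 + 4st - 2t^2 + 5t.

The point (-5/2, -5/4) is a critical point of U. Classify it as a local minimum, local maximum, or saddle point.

saddle point

The Hessian of U is constant: H = [[-2, 4], [4, -4]].
det(H) = (-2)·(-4) − 4² = -8.
Since det(H) < 0, H is indefinite and the critical point is a saddle point.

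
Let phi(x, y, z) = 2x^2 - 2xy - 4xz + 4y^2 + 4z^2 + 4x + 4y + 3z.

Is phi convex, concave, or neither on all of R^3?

phi is quadratic, so its Hessian is the constant matrix H = [[4, -2, -4], [-2, 8, 0], [-4, 0, 8]].
Leading principal minors: 4, 28, 96.
All positive ⇒ H ≻ 0 ⇒ convex.

convex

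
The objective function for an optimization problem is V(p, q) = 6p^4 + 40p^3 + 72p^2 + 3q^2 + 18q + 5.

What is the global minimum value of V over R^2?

V(p,q) separates as A(p) + B(q) + 5, so its minimum is min A + min B + 5.
A'(p) = 24p(p + 2)(p + 3) vanishes at p ∈ {-3, -2, 0}; B'(q) = 6q + 18 vanishes at q ∈ {-3}.
Local minima of A (where A''>0): A(-3)=54, A(0)=0. Local minima of B: B(-3)=-27.
So the global minimum of V is A(0) + B(-3) + 5 = 0 − 27 + 5 = -22, attained at (0, -3).

-22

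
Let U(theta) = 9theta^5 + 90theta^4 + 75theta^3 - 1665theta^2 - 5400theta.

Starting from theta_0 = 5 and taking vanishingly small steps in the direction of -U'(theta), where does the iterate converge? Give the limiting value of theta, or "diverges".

3

U'(theta) = 45(theta - 3)(theta + 2)(theta + 4)(theta + 5), so U'(5) = 56700.
Gradient descent moves in the -U' direction, i.e. theta is decreasing.
The nearest critical point in that direction is theta = 3, where U'' = 12600 > 0 (a local minimum). The iterate converges there.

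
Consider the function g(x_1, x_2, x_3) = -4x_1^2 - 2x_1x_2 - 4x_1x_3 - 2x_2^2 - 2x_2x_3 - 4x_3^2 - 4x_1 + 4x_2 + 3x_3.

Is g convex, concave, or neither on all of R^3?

g is quadratic, so its Hessian is the constant matrix H = [[-8, -2, -4], [-2, -4, -2], [-4, -2, -8]].
Leading principal minors: -8, 28, -160.
Signs alternate −, +, − ⇒ H ≺ 0 ⇒ concave.

concave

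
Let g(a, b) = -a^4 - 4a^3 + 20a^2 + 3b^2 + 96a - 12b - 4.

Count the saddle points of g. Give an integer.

g separates as a function of a plus a function of b, so ∇g=0 decouples.
∂g/∂a = -4(a - 3)(a + 2)(a + 4) = 0 at a ∈ {-4, -2, 3}; ∂g/∂b = 6(b - 2) = 0 at b ∈ {2}.
The Hessian is diagonal: diag(g_aa, g_bb). Second derivatives: g_aa(-4)=-56, g_aa(-2)=40, g_aa(3)=-140; g_bb(2)=6.
Saddle points occur where the two diagonal entries have opposite signs: (-4, 2), (3, 2). Count: 2.

2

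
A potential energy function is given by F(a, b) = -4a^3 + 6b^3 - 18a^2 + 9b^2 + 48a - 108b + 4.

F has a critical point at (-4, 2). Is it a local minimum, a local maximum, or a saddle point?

local minimum

The mixed partial ∂²F/∂a∂b is 0, so the Hessian at any point is diag(F_aa, F_bb) = diag(-12(2a + 3), 18(2b + 1)).
At (-4, 2): H = diag(60, 90).
Both eigenvalues are positive, so H is positive definite: a local minimum.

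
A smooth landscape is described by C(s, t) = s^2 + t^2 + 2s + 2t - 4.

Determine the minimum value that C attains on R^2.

-6

C(s,t) separates as P(s) + Q(t) − 4, so its minimum is min P + min Q − 4.
P'(s) = 2s + 2 vanishes at s ∈ {-1}; Q'(t) = 2(t + 1) vanishes at t ∈ {-1}.
Local minima of P (where P''>0): P(-1)=-1. Local minima of Q: Q(-1)=-1.
So the global minimum of C is P(-1) + Q(-1) − 4 = -1 − 1 − 4 = -6, attained at (-1, -1).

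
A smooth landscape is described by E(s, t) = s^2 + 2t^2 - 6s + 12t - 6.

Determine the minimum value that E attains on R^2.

E(s,t) separates as P(s) + Q(t) − 6, so its minimum is min P + min Q − 6.
P'(s) = 2s - 6 vanishes at s ∈ {3}; Q'(t) = 4(t + 3) vanishes at t ∈ {-3}.
Local minima of P (where P''>0): P(3)=-9. Local minima of Q: Q(-3)=-18.
So the global minimum of E is P(3) + Q(-3) − 6 = -9 − 18 − 6 = -33, attained at (3, -3).

-33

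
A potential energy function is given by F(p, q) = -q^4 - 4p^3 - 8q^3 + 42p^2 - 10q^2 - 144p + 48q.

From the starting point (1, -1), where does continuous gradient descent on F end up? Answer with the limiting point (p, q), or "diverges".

F is separable, so gradient descent decouples: p follows -∂F/∂p, q follows -∂F/∂q.
∂F/∂p = -12(p - 4)(p - 3); at p=1 this is -72, so p increases.
∂F/∂q = -4(q - 1)(q + 3)(q + 4); at q=-1 this is 48, so q decreases.
p converges to its nearest critical value 3 (a local min of the p-part); q converges to -3. The iterate converges to (3, -3).

(3, -3)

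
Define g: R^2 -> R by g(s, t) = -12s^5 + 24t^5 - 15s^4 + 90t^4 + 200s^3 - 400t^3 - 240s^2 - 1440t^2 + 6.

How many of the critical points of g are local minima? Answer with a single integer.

g separates as a function of s plus a function of t, so ∇g=0 decouples.
∂g/∂s = -60s(s - 2)(s - 1)(s + 4) = 0 at s ∈ {-4, 0, 1, 2}; ∂g/∂t = 120t(t - 3)(t + 2)(t + 4) = 0 at t ∈ {-4, -2, 0, 3}.
The Hessian is diagonal: diag(g_ss, g_tt). Second derivatives: g_ss(-4)=7200, g_ss(0)=-480, g_ss(1)=300, g_ss(2)=-720; g_tt(-4)=-6720, g_tt(-2)=2400, g_tt(0)=-2880, g_tt(3)=12600.
Local minima occur where both diagonal entries positive: (-4, -2), (-4, 3), (1, -2), (1, 3). Count: 4.

4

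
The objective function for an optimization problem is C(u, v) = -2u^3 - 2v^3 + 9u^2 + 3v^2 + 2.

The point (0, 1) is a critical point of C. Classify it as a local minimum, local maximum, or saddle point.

saddle point

The mixed partial ∂²C/∂u∂v is 0, so the Hessian at any point is diag(C_uu, C_vv) = diag(6(-2u + 3), 6(-2v + 1)).
At (0, 1): H = diag(18, -6).
The eigenvalues have opposite signs, so H is indefinite: a saddle point.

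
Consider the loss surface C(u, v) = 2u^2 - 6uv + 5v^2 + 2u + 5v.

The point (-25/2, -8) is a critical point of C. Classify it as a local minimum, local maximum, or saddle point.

The Hessian of C is constant: H = [[4, -6], [-6, 10]].
det(H) = 4·10 − (-6)² = 4.
det(H) > 0 and tr(H) = 14 > 0, so H is positive definite and the point is a local minimum.

local minimum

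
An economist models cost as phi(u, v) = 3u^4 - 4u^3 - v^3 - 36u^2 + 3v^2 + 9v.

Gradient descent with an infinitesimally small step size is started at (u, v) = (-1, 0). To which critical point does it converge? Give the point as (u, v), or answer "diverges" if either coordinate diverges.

phi is separable, so gradient descent decouples: u follows -∂phi/∂u, v follows -∂phi/∂v.
∂phi/∂u = 12u(u - 3)(u + 2); at u=-1 this is 48, so u decreases.
∂phi/∂v = -3(v - 3)(v + 1); at v=0 this is 9, so v decreases.
u converges to its nearest critical value -2 (a local min of the u-part); v converges to -1. The iterate converges to (-2, -1).

(-2, -1)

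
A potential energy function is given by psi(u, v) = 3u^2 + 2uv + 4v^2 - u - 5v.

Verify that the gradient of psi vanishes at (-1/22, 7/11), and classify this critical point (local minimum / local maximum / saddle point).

∇psi = (6u + 2v - 1, 2u + 8v - 5); substituting (-1/22, 7/11) gives ∇psi = (0, 0), so (-1/22, 7/11) is indeed a critical point.
The Hessian of psi is constant: H = [[6, 2], [2, 8]].
det(H) = 6·8 − 2² = 44.
det(H) > 0 and tr(H) = 14 > 0, so H is positive definite and the point is a local minimum.

local minimum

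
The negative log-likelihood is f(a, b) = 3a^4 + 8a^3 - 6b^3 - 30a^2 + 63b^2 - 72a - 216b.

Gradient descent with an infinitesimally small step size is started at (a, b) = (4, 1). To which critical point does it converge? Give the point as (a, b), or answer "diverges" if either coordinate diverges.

f is separable, so gradient descent decouples: a follows -∂f/∂a, b follows -∂f/∂b.
∂f/∂a = 12(a - 2)(a + 1)(a + 3); at a=4 this is 840, so a decreases.
∂f/∂b = -18(b - 4)(b - 3); at b=1 this is -108, so b increases.
a converges to its nearest critical value 2 (a local min of the a-part); b converges to 3. The iterate converges to (2, 3).

(2, 3)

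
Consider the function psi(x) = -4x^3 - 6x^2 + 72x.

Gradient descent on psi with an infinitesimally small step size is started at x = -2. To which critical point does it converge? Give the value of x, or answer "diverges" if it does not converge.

psi'(x) = -12(x - 2)(x + 3), so psi'(-2) = 48.
Gradient descent moves in the -psi' direction, i.e. x is decreasing.
The nearest critical point in that direction is x = -3, where psi'' = 60 > 0 (a local minimum). The iterate converges there.

-3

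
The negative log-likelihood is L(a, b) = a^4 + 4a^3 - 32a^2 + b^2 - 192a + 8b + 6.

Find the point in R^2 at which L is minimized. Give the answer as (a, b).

L(a,b) separates as P(a) + Q(b) + 6, so its minimum is min P + min Q + 6.
P'(a) = 4(a - 4)(a + 3)(a + 4) vanishes at a ∈ {-4, -3, 4}; Q'(b) = 2b + 8 vanishes at b ∈ {-4}.
Local minima of P (where P''>0): P(-4)=256, P(4)=-768. Local minima of Q: Q(-4)=-16.
So the global minimum of L is P(4) + Q(-4) + 6 = -768 − 16 + 6 = -778, attained at (4, -4).

(4, -4)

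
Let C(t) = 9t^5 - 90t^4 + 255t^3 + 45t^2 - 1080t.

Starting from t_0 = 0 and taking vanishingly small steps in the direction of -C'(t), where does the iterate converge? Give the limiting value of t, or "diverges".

2

C'(t) = 45(t - 4)(t - 3)(t - 2)(t + 1), so C'(0) = -1080.
Gradient descent moves in the -C' direction, i.e. t is increasing.
The nearest critical point in that direction is t = 2, where C'' = 270 > 0 (a local minimum). The iterate converges there.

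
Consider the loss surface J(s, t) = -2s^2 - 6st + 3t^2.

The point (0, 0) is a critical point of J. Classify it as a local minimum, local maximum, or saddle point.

saddle point

The Hessian of J is constant: H = [[-4, -6], [-6, 6]].
det(H) = (-4)·6 − (-6)² = -60.
Since det(H) < 0, H is indefinite and the critical point is a saddle point.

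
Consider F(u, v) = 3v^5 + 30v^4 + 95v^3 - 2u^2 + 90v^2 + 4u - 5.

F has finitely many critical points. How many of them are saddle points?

F separates as a function of u plus a function of v, so ∇F=0 decouples.
∂F/∂u = -4(u - 1) = 0 at u ∈ {1}; ∂F/∂v = 15v(v + 1)(v + 3)(v + 4) = 0 at v ∈ {-4, -3, -1, 0}.
The Hessian is diagonal: diag(F_uu, F_vv). Second derivatives: F_uu(1)=-4; F_vv(-4)=-180, F_vv(-3)=90, F_vv(-1)=-90, F_vv(0)=180.
Saddle points occur where the two diagonal entries have opposite signs: (1, -3), (1, 0). Count: 2.

2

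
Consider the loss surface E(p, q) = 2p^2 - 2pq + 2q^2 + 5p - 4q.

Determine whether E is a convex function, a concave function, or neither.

E is quadratic, so its Hessian is the constant matrix H = [[4, -2], [-2, 4]].
det(H) = 12, tr(H) = 8.
det(H) > 0 and tr(H) > 0, so H is positive definite everywhere: convex.

convex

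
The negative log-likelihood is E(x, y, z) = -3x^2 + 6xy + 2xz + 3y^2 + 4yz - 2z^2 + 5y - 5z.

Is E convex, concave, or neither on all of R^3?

neither

E is quadratic, so its Hessian is the constant matrix H = [[-6, 6, 2], [6, 6, 4], [2, 4, -4]].
Leading principal minors: -6, -72, 456.
Neither pattern holds ⇒ H is indefinite ⇒ neither convex nor concave.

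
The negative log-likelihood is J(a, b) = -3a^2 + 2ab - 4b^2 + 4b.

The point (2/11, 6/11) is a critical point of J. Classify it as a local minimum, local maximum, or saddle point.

local maximum

The Hessian of J is constant: H = [[-6, 2], [2, -8]].
det(H) = (-6)·(-8) − 2² = 44.
det(H) > 0 and tr(H) = -14 < 0, so H is negative definite and the point is a local maximum.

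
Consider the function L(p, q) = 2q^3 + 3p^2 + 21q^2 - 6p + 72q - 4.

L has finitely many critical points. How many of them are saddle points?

1

L separates as a function of p plus a function of q, so ∇L=0 decouples.
∂L/∂p = 6(p - 1) = 0 at p ∈ {1}; ∂L/∂q = 6(q + 3)(q + 4) = 0 at q ∈ {-4, -3}.
The Hessian is diagonal: diag(L_pp, L_qq). Second derivatives: L_pp(1)=6; L_qq(-4)=-6, L_qq(-3)=6.
Saddle points occur where the two diagonal entries have opposite signs: (1, -4). Count: 1.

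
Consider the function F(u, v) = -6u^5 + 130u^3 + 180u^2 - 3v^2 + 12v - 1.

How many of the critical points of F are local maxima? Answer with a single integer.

F separates as a function of u plus a function of v, so ∇F=0 decouples.
∂F/∂u = -30u(u - 4)(u + 1)(u + 3) = 0 at u ∈ {-3, -1, 0, 4}; ∂F/∂v = -6(v - 2) = 0 at v ∈ {2}.
The Hessian is diagonal: diag(F_uu, F_vv). Second derivatives: F_uu(-3)=1260, F_uu(-1)=-300, F_uu(0)=360, F_uu(4)=-4200; F_vv(2)=-6.
Local maxima occur where both diagonal entries negative: (-1, 2), (4, 2). Count: 2.

2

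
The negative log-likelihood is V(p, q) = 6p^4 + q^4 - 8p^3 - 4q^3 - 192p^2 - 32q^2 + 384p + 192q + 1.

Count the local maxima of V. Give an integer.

1

V separates as a function of p plus a function of q, so ∇V=0 decouples.
∂V/∂p = 24(p - 4)(p - 1)(p + 4) = 0 at p ∈ {-4, 1, 4}; ∂V/∂q = 4(q - 4)(q - 3)(q + 4) = 0 at q ∈ {-4, 3, 4}.
The Hessian is diagonal: diag(V_pp, V_qq). Second derivatives: V_pp(-4)=960, V_pp(1)=-360, V_pp(4)=576; V_qq(-4)=224, V_qq(3)=-28, V_qq(4)=32.
Local maxima occur where both diagonal entries negative: (1, 3). Count: 1.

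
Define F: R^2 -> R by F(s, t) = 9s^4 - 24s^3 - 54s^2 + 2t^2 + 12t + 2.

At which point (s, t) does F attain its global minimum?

F(s,t) separates as P(s) + Q(t) + 2, so its minimum is min P + min Q + 2.
P'(s) = 36s(s - 3)(s + 1) vanishes at s ∈ {-1, 0, 3}; Q'(t) = 4(t + 3) vanishes at t ∈ {-3}.
Local minima of P (where P''>0): P(-1)=-21, P(3)=-405. Local minima of Q: Q(-3)=-18.
So the global minimum of F is P(3) + Q(-3) + 2 = -405 − 18 + 2 = -421, attained at (3, -3).

(3, -3)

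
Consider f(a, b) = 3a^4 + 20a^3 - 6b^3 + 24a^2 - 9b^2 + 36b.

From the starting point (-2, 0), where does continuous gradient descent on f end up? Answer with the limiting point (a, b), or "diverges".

f is separable, so gradient descent decouples: a follows -∂f/∂a, b follows -∂f/∂b.
∂f/∂a = 12a(a + 1)(a + 4); at a=-2 this is 48, so a decreases.
∂f/∂b = -18(b - 1)(b + 2); at b=0 this is 36, so b decreases.
a converges to its nearest critical value -4 (a local min of the a-part); b converges to -2. The iterate converges to (-4, -2).

(-4, -2)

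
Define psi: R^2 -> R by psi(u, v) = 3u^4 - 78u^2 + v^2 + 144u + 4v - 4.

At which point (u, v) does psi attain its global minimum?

psi(u,v) separates as P(u) + Q(v) − 4, so its minimum is min P + min Q − 4.
P'(u) = 12(u - 3)(u - 1)(u + 4) vanishes at u ∈ {-4, 1, 3}; Q'(v) = 2v + 4 vanishes at v ∈ {-2}.
Local minima of P (where P''>0): P(-4)=-1056, P(3)=-27. Local minima of Q: Q(-2)=-4.
So the global minimum of psi is P(-4) + Q(-2) − 4 = -1056 − 4 − 4 = -1064, attained at (-4, -2).

(-4, -2)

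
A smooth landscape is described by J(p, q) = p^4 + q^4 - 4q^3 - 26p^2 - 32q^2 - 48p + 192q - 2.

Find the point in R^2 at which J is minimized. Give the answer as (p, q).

J(p,q) separates as A(p) + B(q) − 2, so its minimum is min A + min B − 2.
A'(p) = 4(p - 4)(p + 1)(p + 3) vanishes at p ∈ {-3, -1, 4}; B'(q) = 4(q - 4)(q - 3)(q + 4) vanishes at q ∈ {-4, 3, 4}.
Local minima of A (where A''>0): A(-3)=-9, A(4)=-352. Local minima of B: B(-4)=-768, B(4)=256.
So the global minimum of J is A(4) + B(-4) − 2 = -352 − 768 − 2 = -1122, attained at (4, -4).

(4, -4)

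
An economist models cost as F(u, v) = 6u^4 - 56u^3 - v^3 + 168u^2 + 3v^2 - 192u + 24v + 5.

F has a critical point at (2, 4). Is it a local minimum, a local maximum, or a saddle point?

The mixed partial ∂²F/∂u∂v is 0, so the Hessian at any point is diag(F_uu, F_vv) = diag(24(3u^2 - 14u + 14), 6(-v + 1)).
At (2, 4): H = diag(-48, -18).
Both eigenvalues are negative, so H is negative definite: a local maximum.

local maximum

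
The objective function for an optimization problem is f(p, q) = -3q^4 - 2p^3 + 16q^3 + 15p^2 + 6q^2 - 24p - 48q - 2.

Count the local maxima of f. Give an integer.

2

f separates as a function of p plus a function of q, so ∇f=0 decouples.
∂f/∂p = -6(p - 4)(p - 1) = 0 at p ∈ {1, 4}; ∂f/∂q = -12(q - 4)(q - 1)(q + 1) = 0 at q ∈ {-1, 1, 4}.
The Hessian is diagonal: diag(f_pp, f_qq). Second derivatives: f_pp(1)=18, f_pp(4)=-18; f_qq(-1)=-120, f_qq(1)=72, f_qq(4)=-180.
Local maxima occur where both diagonal entries negative: (4, -1), (4, 4). Count: 2.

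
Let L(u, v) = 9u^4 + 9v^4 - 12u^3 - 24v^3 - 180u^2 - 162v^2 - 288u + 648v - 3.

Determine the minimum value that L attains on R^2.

-4524

L(u,v) separates as P(u) + Q(v) − 3, so its minimum is min P + min Q − 3.
P'(u) = 36(u - 4)(u + 1)(u + 2) vanishes at u ∈ {-2, -1, 4}; Q'(v) = 36(v - 3)(v - 2)(v + 3) vanishes at v ∈ {-3, 2, 3}.
Local minima of P (where P''>0): P(-2)=96, P(4)=-2496. Local minima of Q: Q(-3)=-2025, Q(3)=567.
So the global minimum of L is P(4) + Q(-3) − 3 = -2496 − 2025 − 3 = -4524, attained at (4, -3).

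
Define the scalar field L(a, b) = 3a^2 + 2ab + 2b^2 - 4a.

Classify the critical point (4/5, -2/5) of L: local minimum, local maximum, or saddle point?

local minimum

The Hessian of L is constant: H = [[6, 2], [2, 4]].
det(H) = 6·4 − 2² = 20.
det(H) > 0 and tr(H) = 10 > 0, so H is positive definite and the point is a local minimum.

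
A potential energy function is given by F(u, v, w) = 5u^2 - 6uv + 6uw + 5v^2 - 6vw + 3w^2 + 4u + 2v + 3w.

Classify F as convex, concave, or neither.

F is quadratic, so its Hessian is the constant matrix H = [[10, -6, 6], [-6, 10, -6], [6, -6, 6]].
Leading principal minors: 10, 64, 96.
All positive ⇒ H ≻ 0 ⇒ convex.

convex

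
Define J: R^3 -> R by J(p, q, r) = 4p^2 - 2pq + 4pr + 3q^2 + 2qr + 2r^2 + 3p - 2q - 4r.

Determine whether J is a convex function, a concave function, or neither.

convex

J is quadratic, so its Hessian is the constant matrix H = [[8, -2, 4], [-2, 6, 2], [4, 2, 4]].
Leading principal minors: 8, 44, 16.
All positive ⇒ H ≻ 0 ⇒ convex.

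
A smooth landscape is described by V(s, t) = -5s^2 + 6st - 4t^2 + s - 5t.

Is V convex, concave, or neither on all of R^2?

V is quadratic, so its Hessian is the constant matrix H = [[-10, 6], [6, -8]].
det(H) = 44, tr(H) = -18.
det(H) > 0 and tr(H) < 0, so H is negative definite everywhere: concave.

concave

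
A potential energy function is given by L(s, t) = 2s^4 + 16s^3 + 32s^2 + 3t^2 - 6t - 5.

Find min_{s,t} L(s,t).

-8

L(s,t) separates as P(s) + Q(t) − 5, so its minimum is min P + min Q − 5.
P'(s) = 8s(s + 2)(s + 4) vanishes at s ∈ {-4, -2, 0}; Q'(t) = 6(t - 1) vanishes at t ∈ {1}.
Local minima of P (where P''>0): P(-4)=0, P(0)=0. Local minima of Q: Q(1)=-3.
So the global minimum of L is P(-4) + Q(1) − 5 = 0 − 3 − 5 = -8, attained at (-4, 1).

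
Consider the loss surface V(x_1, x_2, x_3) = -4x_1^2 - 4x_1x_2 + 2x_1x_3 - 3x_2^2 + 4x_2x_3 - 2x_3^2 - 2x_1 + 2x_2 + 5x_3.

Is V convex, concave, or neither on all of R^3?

concave

V is quadratic, so its Hessian is the constant matrix H = [[-8, -4, 2], [-4, -6, 4], [2, 4, -4]].
Leading principal minors: -8, 32, -40.
Signs alternate −, +, − ⇒ H ≺ 0 ⇒ concave.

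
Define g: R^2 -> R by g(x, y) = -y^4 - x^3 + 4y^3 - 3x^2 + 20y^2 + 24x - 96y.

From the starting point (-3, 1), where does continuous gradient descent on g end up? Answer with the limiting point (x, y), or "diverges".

(-4, 2)

g is separable, so gradient descent decouples: x follows -∂g/∂x, y follows -∂g/∂y.
∂g/∂x = -3(x - 2)(x + 4); at x=-3 this is 15, so x decreases.
∂g/∂y = -4(y - 4)(y - 2)(y + 3); at y=1 this is -48, so y increases.
x converges to its nearest critical value -4 (a local min of the x-part); y converges to 2. The iterate converges to (-4, 2).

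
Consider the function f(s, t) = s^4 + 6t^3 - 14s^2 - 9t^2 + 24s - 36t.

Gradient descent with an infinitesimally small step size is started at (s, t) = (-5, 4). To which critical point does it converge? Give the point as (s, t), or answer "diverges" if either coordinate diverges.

(-3, 2)

f is separable, so gradient descent decouples: s follows -∂f/∂s, t follows -∂f/∂t.
∂f/∂s = 4(s - 2)(s - 1)(s + 3); at s=-5 this is -336, so s increases.
∂f/∂t = 18(t - 2)(t + 1); at t=4 this is 180, so t decreases.
s converges to its nearest critical value -3 (a local min of the s-part); t converges to 2. The iterate converges to (-3, 2).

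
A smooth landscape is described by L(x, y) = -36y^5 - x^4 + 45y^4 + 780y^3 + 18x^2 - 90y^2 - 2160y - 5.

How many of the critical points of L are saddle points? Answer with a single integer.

6

L separates as a function of x plus a function of y, so ∇L=0 decouples.
∂L/∂x = -4x(x - 3)(x + 3) = 0 at x ∈ {-3, 0, 3}; ∂L/∂y = -180(y - 4)(y - 1)(y + 1)(y + 3) = 0 at y ∈ {-3, -1, 1, 4}.
The Hessian is diagonal: diag(L_xx, L_yy). Second derivatives: L_xx(-3)=-72, L_xx(0)=36, L_xx(3)=-72; L_yy(-3)=10080, L_yy(-1)=-3600, L_yy(1)=4320, L_yy(4)=-18900.
Saddle points occur where the two diagonal entries have opposite signs: (-3, -3), (-3, 1), (0, -1), (0, 4), (3, -3), (3, 1). Count: 6.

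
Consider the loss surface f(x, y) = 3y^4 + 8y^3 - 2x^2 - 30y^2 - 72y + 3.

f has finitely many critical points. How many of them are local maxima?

f separates as a function of x plus a function of y, so ∇f=0 decouples.
∂f/∂x = -4x = 0 at x ∈ {0}; ∂f/∂y = 12(y - 2)(y + 1)(y + 3) = 0 at y ∈ {-3, -1, 2}.
The Hessian is diagonal: diag(f_xx, f_yy). Second derivatives: f_xx(0)=-4; f_yy(-3)=120, f_yy(-1)=-72, f_yy(2)=180.
Local maxima occur where both diagonal entries negative: (0, -1). Count: 1.

1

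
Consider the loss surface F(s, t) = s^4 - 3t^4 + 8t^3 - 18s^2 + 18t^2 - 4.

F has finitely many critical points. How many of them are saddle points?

5

F separates as a function of s plus a function of t, so ∇F=0 decouples.
∂F/∂s = 4s(s - 3)(s + 3) = 0 at s ∈ {-3, 0, 3}; ∂F/∂t = -12t(t - 3)(t + 1) = 0 at t ∈ {-1, 0, 3}.
The Hessian is diagonal: diag(F_ss, F_tt). Second derivatives: F_ss(-3)=72, F_ss(0)=-36, F_ss(3)=72; F_tt(-1)=-48, F_tt(0)=36, F_tt(3)=-144.
Saddle points occur where the two diagonal entries have opposite signs: (-3, -1), (-3, 3), (0, 0), (3, -1), (3, 3). Count: 5.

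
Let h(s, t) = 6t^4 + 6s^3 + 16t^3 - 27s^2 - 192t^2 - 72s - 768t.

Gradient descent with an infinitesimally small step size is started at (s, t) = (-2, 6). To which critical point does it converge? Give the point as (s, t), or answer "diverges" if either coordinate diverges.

h is separable, so gradient descent decouples: s follows -∂h/∂s, t follows -∂h/∂t.
∂h/∂s = 18(s - 4)(s + 1); at s=-2 this is 108, so s decreases.
∂h/∂t = 24(t - 4)(t + 2)(t + 4); at t=6 this is 3840, so t decreases.
The s-coordinate has no critical point in that direction and runs off to infinity.

diverges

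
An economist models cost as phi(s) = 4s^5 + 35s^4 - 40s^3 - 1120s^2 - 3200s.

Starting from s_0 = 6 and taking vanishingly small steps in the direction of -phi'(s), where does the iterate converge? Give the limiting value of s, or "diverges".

4

phi'(s) = 20(s - 4)(s + 2)(s + 4)(s + 5), so phi'(6) = 35200.
Gradient descent moves in the -phi' direction, i.e. s is decreasing.
The nearest critical point in that direction is s = 4, where phi'' = 8640 > 0 (a local minimum). The iterate converges there.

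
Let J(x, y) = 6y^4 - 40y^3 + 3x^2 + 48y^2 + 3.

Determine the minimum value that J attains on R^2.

J(x,y) separates as P(x) + Q(y) + 3, so its minimum is min P + min Q + 3.
P'(x) = 6x vanishes at x ∈ {0}; Q'(y) = 24y(y - 4)(y - 1) vanishes at y ∈ {0, 1, 4}.
Local minima of P (where P''>0): P(0)=0. Local minima of Q: Q(0)=0, Q(4)=-256.
So the global minimum of J is P(0) + Q(4) + 3 = 0 − 256 + 3 = -253, attained at (0, 4).

-253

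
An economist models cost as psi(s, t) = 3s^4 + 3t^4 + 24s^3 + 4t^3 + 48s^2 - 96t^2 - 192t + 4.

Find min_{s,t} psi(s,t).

-1276

psi(s,t) separates as P(s) + Q(t) + 4, so its minimum is min P + min Q + 4.
P'(s) = 12s(s + 2)(s + 4) vanishes at s ∈ {-4, -2, 0}; Q'(t) = 12(t - 4)(t + 1)(t + 4) vanishes at t ∈ {-4, -1, 4}.
Local minima of P (where P''>0): P(-4)=0, P(0)=0. Local minima of Q: Q(-4)=-256, Q(4)=-1280.
So the global minimum of psi is P(-4) + Q(4) + 4 = 0 − 1280 + 4 = -1276, attained at (-4, 4).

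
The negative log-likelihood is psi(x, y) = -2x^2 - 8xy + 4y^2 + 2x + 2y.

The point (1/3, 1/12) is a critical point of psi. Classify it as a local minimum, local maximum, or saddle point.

The Hessian of psi is constant: H = [[-4, -8], [-8, 8]].
det(H) = (-4)·8 − (-8)² = -96.
Since det(H) < 0, H is indefinite and the critical point is a saddle point.

saddle point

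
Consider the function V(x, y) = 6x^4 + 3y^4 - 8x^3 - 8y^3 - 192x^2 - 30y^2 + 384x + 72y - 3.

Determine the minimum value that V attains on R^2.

V(x,y) separates as P(x) + Q(y) − 3, so its minimum is min P + min Q − 3.
P'(x) = 24(x - 4)(x - 1)(x + 4) vanishes at x ∈ {-4, 1, 4}; Q'(y) = 12(y - 3)(y - 1)(y + 2) vanishes at y ∈ {-2, 1, 3}.
Local minima of P (where P''>0): P(-4)=-2560, P(4)=-512. Local minima of Q: Q(-2)=-152, Q(3)=-27.
So the global minimum of V is P(-4) + Q(-2) − 3 = -2560 − 152 − 3 = -2715, attained at (-4, -2).

-2715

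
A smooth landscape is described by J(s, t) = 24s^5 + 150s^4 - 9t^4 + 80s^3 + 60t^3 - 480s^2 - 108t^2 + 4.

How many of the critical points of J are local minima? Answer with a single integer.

2

J separates as a function of s plus a function of t, so ∇J=0 decouples.
∂J/∂s = 120s(s - 1)(s + 2)(s + 4) = 0 at s ∈ {-4, -2, 0, 1}; ∂J/∂t = -36t(t - 3)(t - 2) = 0 at t ∈ {0, 2, 3}.
The Hessian is diagonal: diag(J_ss, J_tt). Second derivatives: J_ss(-4)=-4800, J_ss(-2)=1440, J_ss(0)=-960, J_ss(1)=1800; J_tt(0)=-216, J_tt(2)=72, J_tt(3)=-108.
Local minima occur where both diagonal entries positive: (-2, 2), (1, 2). Count: 2.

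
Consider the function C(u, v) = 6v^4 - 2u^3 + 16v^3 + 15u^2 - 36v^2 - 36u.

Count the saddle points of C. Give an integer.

3

C separates as a function of u plus a function of v, so ∇C=0 decouples.
∂C/∂u = -6(u - 3)(u - 2) = 0 at u ∈ {2, 3}; ∂C/∂v = 24v(v - 1)(v + 3) = 0 at v ∈ {-3, 0, 1}.
The Hessian is diagonal: diag(C_uu, C_vv). Second derivatives: C_uu(2)=6, C_uu(3)=-6; C_vv(-3)=288, C_vv(0)=-72, C_vv(1)=96.
Saddle points occur where the two diagonal entries have opposite signs: (2, 0), (3, -3), (3, 1). Count: 3.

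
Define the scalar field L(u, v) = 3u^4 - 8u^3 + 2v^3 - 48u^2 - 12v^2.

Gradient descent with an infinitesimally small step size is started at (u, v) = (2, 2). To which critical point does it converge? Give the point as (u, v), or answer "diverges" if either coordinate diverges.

L is separable, so gradient descent decouples: u follows -∂L/∂u, v follows -∂L/∂v.
∂L/∂u = 12u(u - 4)(u + 2); at u=2 this is -192, so u increases.
∂L/∂v = 6v(v - 4); at v=2 this is -24, so v increases.
u converges to its nearest critical value 4 (a local min of the u-part); v converges to 4. The iterate converges to (4, 4).

(4, 4)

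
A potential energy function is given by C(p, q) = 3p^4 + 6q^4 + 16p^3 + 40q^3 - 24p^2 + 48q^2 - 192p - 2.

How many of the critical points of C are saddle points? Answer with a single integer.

C separates as a function of p plus a function of q, so ∇C=0 decouples.
∂C/∂p = 12(p - 2)(p + 2)(p + 4) = 0 at p ∈ {-4, -2, 2}; ∂C/∂q = 24q(q + 1)(q + 4) = 0 at q ∈ {-4, -1, 0}.
The Hessian is diagonal: diag(C_pp, C_qq). Second derivatives: C_pp(-4)=144, C_pp(-2)=-96, C_pp(2)=288; C_qq(-4)=288, C_qq(-1)=-72, C_qq(0)=96.
Saddle points occur where the two diagonal entries have opposite signs: (-4, -1), (-2, -4), (-2, 0), (2, -1). Count: 4.

4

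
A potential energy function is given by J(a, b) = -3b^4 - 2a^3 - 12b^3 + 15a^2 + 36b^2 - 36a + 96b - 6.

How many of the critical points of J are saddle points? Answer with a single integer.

3

J separates as a function of a plus a function of b, so ∇J=0 decouples.
∂J/∂a = -6(a - 3)(a - 2) = 0 at a ∈ {2, 3}; ∂J/∂b = -12(b - 2)(b + 1)(b + 4) = 0 at b ∈ {-4, -1, 2}.
The Hessian is diagonal: diag(J_aa, J_bb). Second derivatives: J_aa(2)=6, J_aa(3)=-6; J_bb(-4)=-216, J_bb(-1)=108, J_bb(2)=-216.
Saddle points occur where the two diagonal entries have opposite signs: (2, -4), (2, 2), (3, -1). Count: 3.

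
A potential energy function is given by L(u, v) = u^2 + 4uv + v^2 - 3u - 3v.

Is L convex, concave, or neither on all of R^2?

neither

L is quadratic, so its Hessian is the constant matrix H = [[2, 4], [4, 2]].
det(H) = -12, tr(H) = 4.
det(H) < 0, so H is indefinite: neither convex nor concave.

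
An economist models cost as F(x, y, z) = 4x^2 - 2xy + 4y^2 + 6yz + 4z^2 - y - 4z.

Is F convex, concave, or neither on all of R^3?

convex

F is quadratic, so its Hessian is the constant matrix H = [[8, -2, 0], [-2, 8, 6], [0, 6, 8]].
Leading principal minors: 8, 60, 192.
All positive ⇒ H ≻ 0 ⇒ convex.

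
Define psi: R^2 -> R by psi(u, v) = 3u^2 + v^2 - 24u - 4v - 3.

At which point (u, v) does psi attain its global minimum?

(4, 2)

psi(u,v) separates as P(u) + Q(v) − 3, so its minimum is min P + min Q − 3.
P'(u) = 6u - 24 vanishes at u ∈ {4}; Q'(v) = 2v - 4 vanishes at v ∈ {2}.
Local minima of P (where P''>0): P(4)=-48. Local minima of Q: Q(2)=-4.
So the global minimum of psi is P(4) + Q(2) − 3 = -48 − 4 − 3 = -55, attained at (4, 2).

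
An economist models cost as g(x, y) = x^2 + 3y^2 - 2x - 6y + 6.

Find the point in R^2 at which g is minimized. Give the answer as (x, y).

g(x,y) separates as P(x) + Q(y) + 6, so its minimum is min P + min Q + 6.
P'(x) = 2x - 2 vanishes at x ∈ {1}; Q'(y) = 6y - 6 vanishes at y ∈ {1}.
Local minima of P (where P''>0): P(1)=-1. Local minima of Q: Q(1)=-3.
So the global minimum of g is P(1) + Q(1) + 6 = -1 − 3 + 6 = 2, attained at (1, 1).

(1, 1)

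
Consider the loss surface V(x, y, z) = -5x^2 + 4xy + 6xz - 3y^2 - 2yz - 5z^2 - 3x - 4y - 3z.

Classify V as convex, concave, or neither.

concave

V is quadratic, so its Hessian is the constant matrix H = [[-10, 4, 6], [4, -6, -2], [6, -2, -10]].
Leading principal minors: -10, 44, -280.
Signs alternate −, +, − ⇒ H ≺ 0 ⇒ concave.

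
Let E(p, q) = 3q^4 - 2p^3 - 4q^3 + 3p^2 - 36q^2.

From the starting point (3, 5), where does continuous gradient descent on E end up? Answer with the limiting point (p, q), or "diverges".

E is separable, so gradient descent decouples: p follows -∂E/∂p, q follows -∂E/∂q.
∂E/∂p = -6p(p - 1); at p=3 this is -36, so p increases.
∂E/∂q = 12q(q - 3)(q + 2); at q=5 this is 840, so q decreases.
The p-coordinate has no critical point in that direction and runs off to infinity.

diverges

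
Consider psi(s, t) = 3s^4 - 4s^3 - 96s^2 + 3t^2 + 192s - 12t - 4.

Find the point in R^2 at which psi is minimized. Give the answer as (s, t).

psi(s,t) separates as P(s) + Q(t) − 4, so its minimum is min P + min Q − 4.
P'(s) = 12(s - 4)(s - 1)(s + 4) vanishes at s ∈ {-4, 1, 4}; Q'(t) = 6(t - 2) vanishes at t ∈ {2}.
Local minima of P (where P''>0): P(-4)=-1280, P(4)=-256. Local minima of Q: Q(2)=-12.
So the global minimum of psi is P(-4) + Q(2) − 4 = -1280 − 12 − 4 = -1296, attained at (-4, 2).

(-4, 2)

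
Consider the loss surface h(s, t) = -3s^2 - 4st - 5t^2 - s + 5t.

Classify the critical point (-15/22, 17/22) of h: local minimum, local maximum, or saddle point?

The Hessian of h is constant: H = [[-6, -4], [-4, -10]].
det(H) = (-6)·(-10) − (-4)² = 44.
det(H) > 0 and tr(H) = -16 < 0, so H is negative definite and the point is a local maximum.

local maximum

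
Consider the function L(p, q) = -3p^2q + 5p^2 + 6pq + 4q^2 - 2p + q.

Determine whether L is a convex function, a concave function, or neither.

neither

The term -3p^2q is cubic, so the Hessian is not constant.
∂²L/∂p² = -6q + 10, which takes both signs as q varies (negative for sufficiently large q). A diagonal entry of the Hessian changing sign means the Hessian is neither positive- nor negative-semidefinite on all of R^2.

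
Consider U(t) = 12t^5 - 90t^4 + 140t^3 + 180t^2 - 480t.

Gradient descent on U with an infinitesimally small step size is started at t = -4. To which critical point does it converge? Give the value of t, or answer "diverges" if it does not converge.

U'(t) = 60(t - 4)(t - 2)(t - 1)(t + 1), so U'(-4) = 43200.
Gradient descent moves in the -U' direction, i.e. t is decreasing.
There is no critical point below t=-4, and U' keeps the same sign, so the iterate runs off to −∞.

diverges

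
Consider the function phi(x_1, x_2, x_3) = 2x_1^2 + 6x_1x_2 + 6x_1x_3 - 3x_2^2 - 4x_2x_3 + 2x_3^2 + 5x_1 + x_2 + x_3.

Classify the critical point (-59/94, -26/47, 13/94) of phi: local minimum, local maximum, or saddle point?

The Hessian is constant: H = [[4, 6, 6], [6, -6, -4], [6, -4, 4]].
Leading principal minors: Δ₁ = 4, Δ₂ = -60, Δ₃ = -376.
The minors fit neither the all-positive nor the alternating-sign pattern, so H is indefinite: a saddle point.

saddle point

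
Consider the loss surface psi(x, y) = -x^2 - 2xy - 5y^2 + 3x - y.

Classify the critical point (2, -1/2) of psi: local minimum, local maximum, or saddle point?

The Hessian of psi is constant: H = [[-2, -2], [-2, -10]].
det(H) = (-2)·(-10) − (-2)² = 16.
det(H) > 0 and tr(H) = -12 < 0, so H is negative definite and the point is a local maximum.

local maximum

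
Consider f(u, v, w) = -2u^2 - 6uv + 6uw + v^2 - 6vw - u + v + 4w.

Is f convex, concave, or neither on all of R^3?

neither

f is quadratic, so its Hessian is the constant matrix H = [[-4, -6, 6], [-6, 2, -6], [6, -6, 0]].
Leading principal minors: -4, -44, 504.
Neither pattern holds ⇒ H is indefinite ⇒ neither convex nor concave.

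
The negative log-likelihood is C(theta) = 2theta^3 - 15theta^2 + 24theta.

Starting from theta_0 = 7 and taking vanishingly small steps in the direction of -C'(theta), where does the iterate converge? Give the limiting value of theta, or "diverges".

C'(theta) = 6(theta - 4)(theta - 1), so C'(7) = 108.
Gradient descent moves in the -C' direction, i.e. theta is decreasing.
The nearest critical point in that direction is theta = 4, where C'' = 18 > 0 (a local minimum). The iterate converges there.

4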